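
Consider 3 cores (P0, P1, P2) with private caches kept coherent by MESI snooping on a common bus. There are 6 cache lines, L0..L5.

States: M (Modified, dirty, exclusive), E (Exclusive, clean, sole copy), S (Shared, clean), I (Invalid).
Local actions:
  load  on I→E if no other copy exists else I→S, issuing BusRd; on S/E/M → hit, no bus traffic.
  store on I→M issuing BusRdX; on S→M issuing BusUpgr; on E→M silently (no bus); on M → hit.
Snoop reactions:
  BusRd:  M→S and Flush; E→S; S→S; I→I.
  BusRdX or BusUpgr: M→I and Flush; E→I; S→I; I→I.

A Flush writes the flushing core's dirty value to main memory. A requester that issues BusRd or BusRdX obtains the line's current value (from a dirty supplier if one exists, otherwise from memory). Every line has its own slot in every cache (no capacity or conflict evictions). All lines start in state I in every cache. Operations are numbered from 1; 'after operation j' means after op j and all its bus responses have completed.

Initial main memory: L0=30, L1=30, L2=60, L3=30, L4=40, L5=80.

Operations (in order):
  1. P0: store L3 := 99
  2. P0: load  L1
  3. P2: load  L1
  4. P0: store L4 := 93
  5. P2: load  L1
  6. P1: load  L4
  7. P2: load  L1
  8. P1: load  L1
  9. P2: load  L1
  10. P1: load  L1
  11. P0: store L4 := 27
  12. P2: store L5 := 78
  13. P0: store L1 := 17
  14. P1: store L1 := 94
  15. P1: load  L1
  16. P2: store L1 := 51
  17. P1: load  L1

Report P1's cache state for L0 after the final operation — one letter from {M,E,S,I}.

state = I

  op1 P0: store L3 := 99 → M/I/I on L3; bus BusRdX; mem=30
  op2 P0: load  L1 → E/I/I on L1; bus BusRd; mem=30
  op3 P2: load  L1 → S/I/S on L1; bus BusRd; mem=30
  op4 P0: store L4 := 93 → M/I/I on L4; bus BusRdX; mem=40
  op5 P2: load  L1 → S/I/S on L1; bus (none); mem=30
  op6 P1: load  L4 → S/S/I on L4; bus BusRd Flush; mem=93
  op7 P2: load  L1 → S/I/S on L1; bus (none); mem=30
  op8 P1: load  L1 → S/S/S on L1; bus BusRd; mem=30
  op9 P2: load  L1 → S/S/S on L1; bus (none); mem=30
  op10 P1: load  L1 → S/S/S on L1; bus (none); mem=30
  op11 P0: store L4 := 27 → M/I/I on L4; bus BusUpgr; mem=93
  op12 P2: store L5 := 78 → I/I/M on L5; bus BusRdX; mem=80
  op13 P0: store L1 := 17 → M/I/I on L1; bus BusUpgr; mem=30
  op14 P1: store L1 := 94 → I/M/I on L1; bus BusRdX Flush; mem=17
  op15 P1: load  L1 → I/M/I on L1; bus (none); mem=17
  op16 P2: store L1 := 51 → I/I/M on L1; bus BusRdX Flush; mem=94
  op17 P1: load  L1 → I/S/S on L1; bus BusRd Flush; mem=51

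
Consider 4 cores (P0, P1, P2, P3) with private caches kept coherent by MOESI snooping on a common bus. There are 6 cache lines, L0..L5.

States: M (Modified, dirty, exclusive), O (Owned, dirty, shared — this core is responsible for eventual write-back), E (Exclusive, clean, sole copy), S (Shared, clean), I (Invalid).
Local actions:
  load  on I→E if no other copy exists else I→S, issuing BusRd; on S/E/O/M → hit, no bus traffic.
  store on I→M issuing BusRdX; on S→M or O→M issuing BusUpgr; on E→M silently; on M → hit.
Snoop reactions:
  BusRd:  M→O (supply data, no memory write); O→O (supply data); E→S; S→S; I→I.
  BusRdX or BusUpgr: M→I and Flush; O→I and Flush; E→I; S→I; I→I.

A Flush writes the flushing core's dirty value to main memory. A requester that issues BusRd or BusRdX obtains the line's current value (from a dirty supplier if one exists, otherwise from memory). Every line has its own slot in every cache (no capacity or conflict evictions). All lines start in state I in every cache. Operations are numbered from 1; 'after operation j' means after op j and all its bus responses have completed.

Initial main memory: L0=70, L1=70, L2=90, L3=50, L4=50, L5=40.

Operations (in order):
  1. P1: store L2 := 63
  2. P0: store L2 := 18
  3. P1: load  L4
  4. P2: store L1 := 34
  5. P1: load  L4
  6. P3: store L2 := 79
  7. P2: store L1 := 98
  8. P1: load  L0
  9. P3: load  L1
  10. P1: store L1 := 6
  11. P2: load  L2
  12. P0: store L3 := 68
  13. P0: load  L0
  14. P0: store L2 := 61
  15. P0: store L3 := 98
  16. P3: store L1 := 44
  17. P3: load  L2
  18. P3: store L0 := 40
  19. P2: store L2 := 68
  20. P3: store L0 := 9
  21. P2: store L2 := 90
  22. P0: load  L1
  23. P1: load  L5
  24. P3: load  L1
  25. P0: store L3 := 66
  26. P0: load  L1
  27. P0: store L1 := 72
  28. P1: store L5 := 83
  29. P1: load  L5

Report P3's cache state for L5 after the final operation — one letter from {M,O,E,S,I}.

  op1 P1: store L2 := 63 → I/M/I/I on L2; bus BusRdX; mem=90
  op2 P0: store L2 := 18 → M/I/I/I on L2; bus BusRdX Flush; mem=63
  op3 P1: load  L4 → I/E/I/I on L4; bus BusRd; mem=50
  op4 P2: store L1 := 34 → I/I/M/I on L1; bus BusRdX; mem=70
  op5 P1: load  L4 → I/E/I/I on L4; bus (none); mem=50
  op6 P3: store L2 := 79 → I/I/I/M on L2; bus BusRdX Flush; mem=18
  op7 P2: store L1 := 98 → I/I/M/I on L1; bus (none); mem=70
  op8 P1: load  L0 → I/E/I/I on L0; bus BusRd; mem=70
  op9 P3: load  L1 → I/I/O/S on L1; bus BusRd; mem=70
  op10 P1: store L1 := 6 → I/M/I/I on L1; bus BusRdX Flush; mem=98
  op11 P2: load  L2 → I/I/S/O on L2; bus BusRd; mem=18
  op12 P0: store L3 := 68 → M/I/I/I on L3; bus BusRdX; mem=50
  op13 P0: load  L0 → S/S/I/I on L0; bus BusRd; mem=70
  op14 P0: store L2 := 61 → M/I/I/I on L2; bus BusRdX Flush; mem=79
  op15 P0: store L3 := 98 → M/I/I/I on L3; bus (none); mem=50
  op16 P3: store L1 := 44 → I/I/I/M on L1; bus BusRdX Flush; mem=6
  op17 P3: load  L2 → O/I/I/S on L2; bus BusRd; mem=79
  op18 P3: store L0 := 40 → I/I/I/M on L0; bus BusRdX; mem=70
  op19 P2: store L2 := 68 → I/I/M/I on L2; bus BusRdX Flush; mem=61
  op20 P3: store L0 := 9 → I/I/I/M on L0; bus (none); mem=70
  op21 P2: store L2 := 90 → I/I/M/I on L2; bus (none); mem=61
  op22 P0: load  L1 → S/I/I/O on L1; bus BusRd; mem=6
  op23 P1: load  L5 → I/E/I/I on L5; bus BusRd; mem=40
  op24 P3: load  L1 → S/I/I/O on L1; bus (none); mem=6
  op25 P0: store L3 := 66 → M/I/I/I on L3; bus (none); mem=50
  op26 P0: load  L1 → S/I/I/O on L1; bus (none); mem=6
  op27 P0: store L1 := 72 → M/I/I/I on L1; bus BusUpgr Flush; mem=44
  op28 P1: store L5 := 83 → I/M/I/I on L5; bus (none); mem=40
  op29 P1: load  L5 → I/M/I/I on L5; bus (none); mem=40

state = I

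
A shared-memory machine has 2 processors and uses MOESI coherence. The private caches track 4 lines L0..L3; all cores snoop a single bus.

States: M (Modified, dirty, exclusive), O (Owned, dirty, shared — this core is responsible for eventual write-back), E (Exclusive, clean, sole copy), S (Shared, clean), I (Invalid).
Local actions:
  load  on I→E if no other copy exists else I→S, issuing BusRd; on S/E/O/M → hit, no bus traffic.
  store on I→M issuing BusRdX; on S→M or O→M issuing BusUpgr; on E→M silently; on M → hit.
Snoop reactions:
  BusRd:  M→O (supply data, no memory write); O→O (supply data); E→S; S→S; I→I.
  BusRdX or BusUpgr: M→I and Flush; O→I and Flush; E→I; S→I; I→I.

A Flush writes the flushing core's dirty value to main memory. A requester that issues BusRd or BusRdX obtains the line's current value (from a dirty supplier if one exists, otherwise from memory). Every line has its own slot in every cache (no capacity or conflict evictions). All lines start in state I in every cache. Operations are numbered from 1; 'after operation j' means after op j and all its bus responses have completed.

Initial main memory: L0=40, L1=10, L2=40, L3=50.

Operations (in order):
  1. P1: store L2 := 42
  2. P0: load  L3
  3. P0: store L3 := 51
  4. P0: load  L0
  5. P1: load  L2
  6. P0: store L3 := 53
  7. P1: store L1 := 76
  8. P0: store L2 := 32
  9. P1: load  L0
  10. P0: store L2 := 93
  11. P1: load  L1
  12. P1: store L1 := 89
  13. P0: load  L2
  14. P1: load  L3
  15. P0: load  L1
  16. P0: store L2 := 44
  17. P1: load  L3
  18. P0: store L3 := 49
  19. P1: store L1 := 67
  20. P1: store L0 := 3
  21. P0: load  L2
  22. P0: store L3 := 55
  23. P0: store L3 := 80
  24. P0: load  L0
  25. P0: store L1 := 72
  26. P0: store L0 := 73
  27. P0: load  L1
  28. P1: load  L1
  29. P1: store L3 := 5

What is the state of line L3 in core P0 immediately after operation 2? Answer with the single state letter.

state = E

[1] P1: store L2 := 42 | P0:I, P1:M(42) | bus: BusRdX
[2] P0: load  L3 | P0:E(50), P1:I | bus: BusRd
[3] P0: store L3 := 51 | P0:M(51), P1:I | bus: none
[4] P0: load  L0 | P0:E(40), P1:I | bus: BusRd
[5] P1: load  L2 | P0:I, P1:M(42) | bus: none
[6] P0: store L3 := 53 | P0:M(53), P1:I | bus: none
[7] P1: store L1 := 76 | P0:I, P1:M(76) | bus: BusRdX
[8] P0: store L2 := 32 | P0:M(32), P1:I | bus: BusRdX,Flush
[9] P1: load  L0 | P0:S(40), P1:S(40) | bus: BusRd
[10] P0: store L2 := 93 | P0:M(93), P1:I | bus: none
[11] P1: load  L1 | P0:I, P1:M(76) | bus: none
[12] P1: store L1 := 89 | P0:I, P1:M(89) | bus: none
[13] P0: load  L2 | P0:M(93), P1:I | bus: none
[14] P1: load  L3 | P0:O(53), P1:S(53) | bus: BusRd
[15] P0: load  L1 | P0:S(89), P1:O(89) | bus: BusRd
[16] P0: store L2 := 44 | P0:M(44), P1:I | bus: none
[17] P1: load  L3 | P0:O(53), P1:S(53) | bus: none
[18] P0: store L3 := 49 | P0:M(49), P1:I | bus: BusUpgr
[19] P1: store L1 := 67 | P0:I, P1:M(67) | bus: BusUpgr
[20] P1: store L0 := 3 | P0:I, P1:M(3) | bus: BusUpgr
[21] P0: load  L2 | P0:M(44), P1:I | bus: none
[22] P0: store L3 := 55 | P0:M(55), P1:I | bus: none
[23] P0: store L3 := 80 | P0:M(80), P1:I | bus: none
[24] P0: load  L0 | P0:S(3), P1:O(3) | bus: BusRd
[25] P0: store L1 := 72 | P0:M(72), P1:I | bus: BusRdX,Flush
[26] P0: store L0 := 73 | P0:M(73), P1:I | bus: BusUpgr,Flush
[27] P0: load  L1 | P0:M(72), P1:I | bus: none
[28] P1: load  L1 | P0:O(72), P1:S(72) | bus: BusRd
[29] P1: store L3 := 5 | P0:I, P1:M(5) | bus: BusRdX,Flush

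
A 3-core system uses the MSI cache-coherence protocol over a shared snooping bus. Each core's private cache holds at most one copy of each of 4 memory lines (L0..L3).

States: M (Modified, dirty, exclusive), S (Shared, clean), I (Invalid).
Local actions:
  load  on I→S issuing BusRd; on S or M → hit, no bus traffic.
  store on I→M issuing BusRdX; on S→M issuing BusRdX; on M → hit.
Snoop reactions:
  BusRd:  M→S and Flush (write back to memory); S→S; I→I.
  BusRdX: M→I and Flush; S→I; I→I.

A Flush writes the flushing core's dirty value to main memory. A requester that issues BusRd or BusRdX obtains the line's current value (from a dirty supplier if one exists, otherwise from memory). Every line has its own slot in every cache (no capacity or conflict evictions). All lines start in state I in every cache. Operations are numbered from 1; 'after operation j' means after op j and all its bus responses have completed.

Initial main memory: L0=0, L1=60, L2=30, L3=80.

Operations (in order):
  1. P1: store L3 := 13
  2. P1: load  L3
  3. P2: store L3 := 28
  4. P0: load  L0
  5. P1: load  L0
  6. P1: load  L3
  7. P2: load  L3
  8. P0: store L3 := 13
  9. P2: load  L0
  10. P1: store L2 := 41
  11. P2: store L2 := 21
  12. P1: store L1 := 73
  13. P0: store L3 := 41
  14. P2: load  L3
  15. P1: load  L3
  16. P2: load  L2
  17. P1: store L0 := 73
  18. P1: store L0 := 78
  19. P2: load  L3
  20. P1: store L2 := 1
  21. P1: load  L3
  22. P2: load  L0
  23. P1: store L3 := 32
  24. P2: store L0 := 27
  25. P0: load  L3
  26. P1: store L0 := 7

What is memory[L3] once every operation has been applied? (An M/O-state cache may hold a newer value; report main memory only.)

memory[L3] = 32

[1] P1: store L3 := 13 | P0:I, P1:M(13), P2:I | bus: BusRdX
[2] P1: load  L3 | P0:I, P1:M(13), P2:I | bus: none
[3] P2: store L3 := 28 | P0:I, P1:I, P2:M(28) | bus: BusRdX,Flush
[4] P0: load  L0 | P0:S(0), P1:I, P2:I | bus: BusRd
[5] P1: load  L0 | P0:S(0), P1:S(0), P2:I | bus: BusRd
[6] P1: load  L3 | P0:I, P1:S(28), P2:S(28) | bus: BusRd,Flush
[7] P2: load  L3 | P0:I, P1:S(28), P2:S(28) | bus: none
[8] P0: store L3 := 13 | P0:M(13), P1:I, P2:I | bus: BusRdX
[9] P2: load  L0 | P0:S(0), P1:S(0), P2:S(0) | bus: BusRd
[10] P1: store L2 := 41 | P0:I, P1:M(41), P2:I | bus: BusRdX
[11] P2: store L2 := 21 | P0:I, P1:I, P2:M(21) | bus: BusRdX,Flush
[12] P1: store L1 := 73 | P0:I, P1:M(73), P2:I | bus: BusRdX
[13] P0: store L3 := 41 | P0:M(41), P1:I, P2:I | bus: none
[14] P2: load  L3 | P0:S(41), P1:I, P2:S(41) | bus: BusRd,Flush
[15] P1: load  L3 | P0:S(41), P1:S(41), P2:S(41) | bus: BusRd
[16] P2: load  L2 | P0:I, P1:I, P2:M(21) | bus: none
[17] P1: store L0 := 73 | P0:I, P1:M(73), P2:I | bus: BusRdX
[18] P1: store L0 := 78 | P0:I, P1:M(78), P2:I | bus: none
[19] P2: load  L3 | P0:S(41), P1:S(41), P2:S(41) | bus: none
[20] P1: store L2 := 1 | P0:I, P1:M(1), P2:I | bus: BusRdX,Flush
[21] P1: load  L3 | P0:S(41), P1:S(41), P2:S(41) | bus: none
[22] P2: load  L0 | P0:I, P1:S(78), P2:S(78) | bus: BusRd,Flush
[23] P1: store L3 := 32 | P0:I, P1:M(32), P2:I | bus: BusRdX
[24] P2: store L0 := 27 | P0:I, P1:I, P2:M(27) | bus: BusRdX
[25] P0: load  L3 | P0:S(32), P1:S(32), P2:I | bus: BusRd,Flush
[26] P1: store L0 := 7 | P0:I, P1:M(7), P2:I | bus: BusRdX,Flush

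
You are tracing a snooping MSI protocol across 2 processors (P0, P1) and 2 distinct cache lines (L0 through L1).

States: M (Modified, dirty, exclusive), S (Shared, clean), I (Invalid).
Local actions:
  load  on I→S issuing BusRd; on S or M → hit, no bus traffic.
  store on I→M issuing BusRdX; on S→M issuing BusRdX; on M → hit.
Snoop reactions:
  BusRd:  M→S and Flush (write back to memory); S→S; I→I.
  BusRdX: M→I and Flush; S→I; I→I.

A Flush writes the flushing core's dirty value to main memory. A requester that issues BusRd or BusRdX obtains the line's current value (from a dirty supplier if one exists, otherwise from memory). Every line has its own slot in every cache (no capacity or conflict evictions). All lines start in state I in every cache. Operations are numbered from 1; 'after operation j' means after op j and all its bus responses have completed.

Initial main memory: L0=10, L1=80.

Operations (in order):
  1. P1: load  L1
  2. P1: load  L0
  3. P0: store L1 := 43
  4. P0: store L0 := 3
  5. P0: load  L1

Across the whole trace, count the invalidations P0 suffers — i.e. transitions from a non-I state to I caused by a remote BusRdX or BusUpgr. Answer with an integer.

invalidations = 0

[1] P1: load  L1 | P0:I, P1:S(80) | bus: BusRd
[2] P1: load  L0 | P0:I, P1:S(10) | bus: BusRd
[3] P0: store L1 := 43 | P0:M(43), P1:I | bus: BusRdX
[4] P0: store L0 := 3 | P0:M(3), P1:I | bus: BusRdX
[5] P0: load  L1 | P0:M(43), P1:I | bus: none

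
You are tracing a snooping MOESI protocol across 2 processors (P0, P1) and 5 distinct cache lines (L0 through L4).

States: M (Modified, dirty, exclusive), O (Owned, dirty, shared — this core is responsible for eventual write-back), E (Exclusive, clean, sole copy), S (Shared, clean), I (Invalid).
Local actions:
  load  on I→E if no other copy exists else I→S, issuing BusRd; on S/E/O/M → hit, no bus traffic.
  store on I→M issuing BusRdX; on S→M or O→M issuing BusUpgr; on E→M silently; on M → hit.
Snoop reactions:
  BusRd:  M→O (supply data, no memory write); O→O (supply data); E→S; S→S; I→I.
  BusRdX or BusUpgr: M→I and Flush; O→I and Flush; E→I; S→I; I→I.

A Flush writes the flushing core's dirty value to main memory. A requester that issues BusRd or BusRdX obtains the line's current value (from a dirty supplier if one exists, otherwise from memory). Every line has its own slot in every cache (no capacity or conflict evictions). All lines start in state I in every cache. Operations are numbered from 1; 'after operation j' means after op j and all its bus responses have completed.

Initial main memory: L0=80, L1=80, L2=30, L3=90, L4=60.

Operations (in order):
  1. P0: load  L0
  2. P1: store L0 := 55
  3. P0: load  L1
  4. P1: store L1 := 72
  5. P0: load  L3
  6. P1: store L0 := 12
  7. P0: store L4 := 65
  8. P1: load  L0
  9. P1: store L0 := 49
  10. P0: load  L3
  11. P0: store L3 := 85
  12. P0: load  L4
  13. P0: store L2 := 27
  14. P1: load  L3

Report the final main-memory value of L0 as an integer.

memory[L0] = 80

[1] P0: load  L0 | P0:E(80), P1:I | bus: BusRd
[2] P1: store L0 := 55 | P0:I, P1:M(55) | bus: BusRdX
[3] P0: load  L1 | P0:E(80), P1:I | bus: BusRd
[4] P1: store L1 := 72 | P0:I, P1:M(72) | bus: BusRdX
[5] P0: load  L3 | P0:E(90), P1:I | bus: BusRd
[6] P1: store L0 := 12 | P0:I, P1:M(12) | bus: none
[7] P0: store L4 := 65 | P0:M(65), P1:I | bus: BusRdX
[8] P1: load  L0 | P0:I, P1:M(12) | bus: none
[9] P1: store L0 := 49 | P0:I, P1:M(49) | bus: none
[10] P0: load  L3 | P0:E(90), P1:I | bus: none
[11] P0: store L3 := 85 | P0:M(85), P1:I | bus: none
[12] P0: load  L4 | P0:M(65), P1:I | bus: none
[13] P0: store L2 := 27 | P0:M(27), P1:I | bus: BusRdX
[14] P1: load  L3 | P0:O(85), P1:S(85) | bus: BusRd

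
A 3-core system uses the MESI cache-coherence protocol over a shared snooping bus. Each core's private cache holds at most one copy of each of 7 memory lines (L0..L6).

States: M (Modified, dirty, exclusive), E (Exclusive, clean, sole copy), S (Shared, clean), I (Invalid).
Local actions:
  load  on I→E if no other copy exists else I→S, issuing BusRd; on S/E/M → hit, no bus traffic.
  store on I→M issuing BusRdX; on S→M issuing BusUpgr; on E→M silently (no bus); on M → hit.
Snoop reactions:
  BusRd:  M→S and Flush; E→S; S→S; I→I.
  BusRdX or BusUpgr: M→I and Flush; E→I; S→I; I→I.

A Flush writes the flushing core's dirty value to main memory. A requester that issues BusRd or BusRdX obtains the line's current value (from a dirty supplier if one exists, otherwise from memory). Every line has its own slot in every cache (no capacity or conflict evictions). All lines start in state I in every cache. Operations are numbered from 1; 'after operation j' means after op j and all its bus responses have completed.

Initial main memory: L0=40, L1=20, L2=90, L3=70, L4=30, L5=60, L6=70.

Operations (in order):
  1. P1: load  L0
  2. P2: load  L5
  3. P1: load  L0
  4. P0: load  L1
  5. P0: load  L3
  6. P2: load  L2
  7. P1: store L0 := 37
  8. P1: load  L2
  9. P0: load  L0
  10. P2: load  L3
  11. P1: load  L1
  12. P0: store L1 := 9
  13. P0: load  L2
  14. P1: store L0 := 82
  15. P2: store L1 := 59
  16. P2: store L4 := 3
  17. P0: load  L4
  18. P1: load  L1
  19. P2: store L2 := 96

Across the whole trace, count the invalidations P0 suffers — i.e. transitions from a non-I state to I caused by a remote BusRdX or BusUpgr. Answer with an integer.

invalidations = 3

  op1 P1: load  L0 → I/E/I on L0; bus BusRd; mem=40
  op2 P2: load  L5 → I/I/E on L5; bus BusRd; mem=60
  op3 P1: load  L0 → I/E/I on L0; bus (none); mem=40
  op4 P0: load  L1 → E/I/I on L1; bus BusRd; mem=20
  op5 P0: load  L3 → E/I/I on L3; bus BusRd; mem=70
  op6 P2: load  L2 → I/I/E on L2; bus BusRd; mem=90
  op7 P1: store L0 := 37 → I/M/I on L0; bus (none); mem=40
  op8 P1: load  L2 → I/S/S on L2; bus BusRd; mem=90
  op9 P0: load  L0 → S/S/I on L0; bus BusRd Flush; mem=37
  op10 P2: load  L3 → S/I/S on L3; bus BusRd; mem=70
  op11 P1: load  L1 → S/S/I on L1; bus BusRd; mem=20
  op12 P0: store L1 := 9 → M/I/I on L1; bus BusUpgr; mem=20
  op13 P0: load  L2 → S/S/S on L2; bus BusRd; mem=90
  op14 P1: store L0 := 82 → I/M/I on L0; bus BusUpgr; mem=37
  op15 P2: store L1 := 59 → I/I/M on L1; bus BusRdX Flush; mem=9
  op16 P2: store L4 := 3 → I/I/M on L4; bus BusRdX; mem=30
  op17 P0: load  L4 → S/I/S on L4; bus BusRd Flush; mem=3
  op18 P1: load  L1 → I/S/S on L1; bus BusRd Flush; mem=59
  op19 P2: store L2 := 96 → I/I/M on L2; bus BusUpgr; mem=90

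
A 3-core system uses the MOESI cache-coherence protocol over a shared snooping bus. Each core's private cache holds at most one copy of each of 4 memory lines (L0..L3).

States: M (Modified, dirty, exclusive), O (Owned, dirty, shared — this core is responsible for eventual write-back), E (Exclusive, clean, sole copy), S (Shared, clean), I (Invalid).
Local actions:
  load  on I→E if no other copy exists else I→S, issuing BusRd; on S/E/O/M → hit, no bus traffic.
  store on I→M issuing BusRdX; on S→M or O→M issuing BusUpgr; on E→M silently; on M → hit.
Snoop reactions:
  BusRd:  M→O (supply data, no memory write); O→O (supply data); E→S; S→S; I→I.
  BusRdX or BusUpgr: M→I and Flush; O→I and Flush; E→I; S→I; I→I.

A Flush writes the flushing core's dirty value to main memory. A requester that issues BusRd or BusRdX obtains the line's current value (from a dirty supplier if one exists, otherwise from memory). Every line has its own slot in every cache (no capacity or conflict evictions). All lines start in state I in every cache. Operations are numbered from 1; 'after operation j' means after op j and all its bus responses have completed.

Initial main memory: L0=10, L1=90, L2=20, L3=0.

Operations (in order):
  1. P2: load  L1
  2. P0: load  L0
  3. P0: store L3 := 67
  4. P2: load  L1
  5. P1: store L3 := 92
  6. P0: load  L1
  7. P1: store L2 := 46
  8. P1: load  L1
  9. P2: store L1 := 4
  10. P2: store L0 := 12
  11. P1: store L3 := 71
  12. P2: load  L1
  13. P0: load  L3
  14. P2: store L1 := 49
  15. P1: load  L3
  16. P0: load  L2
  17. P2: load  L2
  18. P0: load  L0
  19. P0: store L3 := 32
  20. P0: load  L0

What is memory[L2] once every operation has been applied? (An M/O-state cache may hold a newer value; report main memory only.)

memory[L2] = 20

[1] P2: load  L1 | P0:I, P1:I, P2:E(90) | bus: BusRd
[2] P0: load  L0 | P0:E(10), P1:I, P2:I | bus: BusRd
[3] P0: store L3 := 67 | P0:M(67), P1:I, P2:I | bus: BusRdX
[4] P2: load  L1 | P0:I, P1:I, P2:E(90) | bus: none
[5] P1: store L3 := 92 | P0:I, P1:M(92), P2:I | bus: BusRdX,Flush
[6] P0: load  L1 | P0:S(90), P1:I, P2:S(90) | bus: BusRd
[7] P1: store L2 := 46 | P0:I, P1:M(46), P2:I | bus: BusRdX
[8] P1: load  L1 | P0:S(90), P1:S(90), P2:S(90) | bus: BusRd
[9] P2: store L1 := 4 | P0:I, P1:I, P2:M(4) | bus: BusUpgr
[10] P2: store L0 := 12 | P0:I, P1:I, P2:M(12) | bus: BusRdX
[11] P1: store L3 := 71 | P0:I, P1:M(71), P2:I | bus: none
[12] P2: load  L1 | P0:I, P1:I, P2:M(4) | bus: none
[13] P0: load  L3 | P0:S(71), P1:O(71), P2:I | bus: BusRd
[14] P2: store L1 := 49 | P0:I, P1:I, P2:M(49) | bus: none
[15] P1: load  L3 | P0:S(71), P1:O(71), P2:I | bus: none
[16] P0: load  L2 | P0:S(46), P1:O(46), P2:I | bus: BusRd
[17] P2: load  L2 | P0:S(46), P1:O(46), P2:S(46) | bus: BusRd
[18] P0: load  L0 | P0:S(12), P1:I, P2:O(12) | bus: BusRd
[19] P0: store L3 := 32 | P0:M(32), P1:I, P2:I | bus: BusUpgr,Flush
[20] P0: load  L0 | P0:S(12), P1:I, P2:O(12) | bus: none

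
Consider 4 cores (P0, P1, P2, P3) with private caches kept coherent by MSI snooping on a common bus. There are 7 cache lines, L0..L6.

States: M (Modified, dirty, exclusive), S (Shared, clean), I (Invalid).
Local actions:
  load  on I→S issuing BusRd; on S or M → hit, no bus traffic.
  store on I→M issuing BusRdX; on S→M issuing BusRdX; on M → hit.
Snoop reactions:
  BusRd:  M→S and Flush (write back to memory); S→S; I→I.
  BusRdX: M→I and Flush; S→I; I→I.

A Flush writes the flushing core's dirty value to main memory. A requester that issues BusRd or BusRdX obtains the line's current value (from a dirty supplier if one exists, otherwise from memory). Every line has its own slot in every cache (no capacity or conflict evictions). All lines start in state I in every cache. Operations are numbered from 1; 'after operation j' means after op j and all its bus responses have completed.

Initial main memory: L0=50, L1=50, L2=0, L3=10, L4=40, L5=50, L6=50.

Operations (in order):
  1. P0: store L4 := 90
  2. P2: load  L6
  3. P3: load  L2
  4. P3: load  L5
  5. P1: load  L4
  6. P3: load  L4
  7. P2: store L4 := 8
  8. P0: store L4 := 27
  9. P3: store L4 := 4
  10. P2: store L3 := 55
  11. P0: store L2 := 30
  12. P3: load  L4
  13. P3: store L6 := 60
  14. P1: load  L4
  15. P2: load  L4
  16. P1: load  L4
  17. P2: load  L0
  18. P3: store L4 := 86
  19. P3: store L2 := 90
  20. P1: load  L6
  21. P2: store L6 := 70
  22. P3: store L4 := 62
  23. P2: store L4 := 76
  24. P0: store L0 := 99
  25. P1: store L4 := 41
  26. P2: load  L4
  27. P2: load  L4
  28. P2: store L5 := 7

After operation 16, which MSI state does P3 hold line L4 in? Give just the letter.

state = S

  op1 P0: store L4 := 90 → M/I/I/I on L4; bus BusRdX; mem=40
  op2 P2: load  L6 → I/I/S/I on L6; bus BusRd; mem=50
  op3 P3: load  L2 → I/I/I/S on L2; bus BusRd; mem=0
  op4 P3: load  L5 → I/I/I/S on L5; bus BusRd; mem=50
  op5 P1: load  L4 → S/S/I/I on L4; bus BusRd Flush; mem=90
  op6 P3: load  L4 → S/S/I/S on L4; bus BusRd; mem=90
  op7 P2: store L4 := 8 → I/I/M/I on L4; bus BusRdX; mem=90
  op8 P0: store L4 := 27 → M/I/I/I on L4; bus BusRdX Flush; mem=8
  op9 P3: store L4 := 4 → I/I/I/M on L4; bus BusRdX Flush; mem=27
  op10 P2: store L3 := 55 → I/I/M/I on L3; bus BusRdX; mem=10
  op11 P0: store L2 := 30 → M/I/I/I on L2; bus BusRdX; mem=0
  op12 P3: load  L4 → I/I/I/M on L4; bus (none); mem=27
  op13 P3: store L6 := 60 → I/I/I/M on L6; bus BusRdX; mem=50
  op14 P1: load  L4 → I/S/I/S on L4; bus BusRd Flush; mem=4
  op15 P2: load  L4 → I/S/S/S on L4; bus BusRd; mem=4
  op16 P1: load  L4 → I/S/S/S on L4; bus (none); mem=4
  op17 P2: load  L0 → I/I/S/I on L0; bus BusRd; mem=50
  op18 P3: store L4 := 86 → I/I/I/M on L4; bus BusRdX; mem=4
  op19 P3: store L2 := 90 → I/I/I/M on L2; bus BusRdX Flush; mem=30
  op20 P1: load  L6 → I/S/I/S on L6; bus BusRd Flush; mem=60
  op21 P2: store L6 := 70 → I/I/M/I on L6; bus BusRdX; mem=60
  op22 P3: store L4 := 62 → I/I/I/M on L4; bus (none); mem=4
  op23 P2: store L4 := 76 → I/I/M/I on L4; bus BusRdX Flush; mem=62
  op24 P0: store L0 := 99 → M/I/I/I on L0; bus BusRdX; mem=50
  op25 P1: store L4 := 41 → I/M/I/I on L4; bus BusRdX Flush; mem=76
  op26 P2: load  L4 → I/S/S/I on L4; bus BusRd Flush; mem=41
  op27 P2: load  L4 → I/S/S/I on L4; bus (none); mem=41
  op28 P2: store L5 := 7 → I/I/M/I on L5; bus BusRdX; mem=50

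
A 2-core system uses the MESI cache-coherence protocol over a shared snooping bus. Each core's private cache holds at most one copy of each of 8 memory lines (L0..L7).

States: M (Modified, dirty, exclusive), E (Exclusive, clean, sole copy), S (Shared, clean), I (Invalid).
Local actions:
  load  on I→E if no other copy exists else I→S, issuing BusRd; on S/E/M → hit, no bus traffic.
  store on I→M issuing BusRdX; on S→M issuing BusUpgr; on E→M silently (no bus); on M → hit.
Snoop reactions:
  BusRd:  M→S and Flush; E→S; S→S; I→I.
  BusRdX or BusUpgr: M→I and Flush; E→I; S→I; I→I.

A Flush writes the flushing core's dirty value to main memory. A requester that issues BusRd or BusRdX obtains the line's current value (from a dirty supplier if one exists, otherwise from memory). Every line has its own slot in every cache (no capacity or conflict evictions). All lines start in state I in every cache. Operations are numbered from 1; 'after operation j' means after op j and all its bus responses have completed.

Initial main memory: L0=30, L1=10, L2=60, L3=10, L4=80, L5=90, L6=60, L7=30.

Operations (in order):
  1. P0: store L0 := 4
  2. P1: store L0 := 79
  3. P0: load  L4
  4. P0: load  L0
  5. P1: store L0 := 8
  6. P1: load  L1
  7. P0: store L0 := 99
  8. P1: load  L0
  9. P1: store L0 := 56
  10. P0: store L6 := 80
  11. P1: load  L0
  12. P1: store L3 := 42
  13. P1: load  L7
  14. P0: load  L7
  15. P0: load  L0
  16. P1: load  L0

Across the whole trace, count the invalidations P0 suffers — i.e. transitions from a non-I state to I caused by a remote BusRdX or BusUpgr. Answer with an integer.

[1] P0: store L0 := 4 | P0:M(4), P1:I | bus: BusRdX
[2] P1: store L0 := 79 | P0:I, P1:M(79) | bus: BusRdX,Flush
[3] P0: load  L4 | P0:E(80), P1:I | bus: BusRd
[4] P0: load  L0 | P0:S(79), P1:S(79) | bus: BusRd,Flush
[5] P1: store L0 := 8 | P0:I, P1:M(8) | bus: BusUpgr
[6] P1: load  L1 | P0:I, P1:E(10) | bus: BusRd
[7] P0: store L0 := 99 | P0:M(99), P1:I | bus: BusRdX,Flush
[8] P1: load  L0 | P0:S(99), P1:S(99) | bus: BusRd,Flush
[9] P1: store L0 := 56 | P0:I, P1:M(56) | bus: BusUpgr
[10] P0: store L6 := 80 | P0:M(80), P1:I | bus: BusRdX
[11] P1: load  L0 | P0:I, P1:M(56) | bus: none
[12] P1: store L3 := 42 | P0:I, P1:M(42) | bus: BusRdX
[13] P1: load  L7 | P0:I, P1:E(30) | bus: BusRd
[14] P0: load  L7 | P0:S(30), P1:S(30) | bus: BusRd
[15] P0: load  L0 | P0:S(56), P1:S(56) | bus: BusRd,Flush
[16] P1: load  L0 | P0:S(56), P1:S(56) | bus: none

invalidations = 3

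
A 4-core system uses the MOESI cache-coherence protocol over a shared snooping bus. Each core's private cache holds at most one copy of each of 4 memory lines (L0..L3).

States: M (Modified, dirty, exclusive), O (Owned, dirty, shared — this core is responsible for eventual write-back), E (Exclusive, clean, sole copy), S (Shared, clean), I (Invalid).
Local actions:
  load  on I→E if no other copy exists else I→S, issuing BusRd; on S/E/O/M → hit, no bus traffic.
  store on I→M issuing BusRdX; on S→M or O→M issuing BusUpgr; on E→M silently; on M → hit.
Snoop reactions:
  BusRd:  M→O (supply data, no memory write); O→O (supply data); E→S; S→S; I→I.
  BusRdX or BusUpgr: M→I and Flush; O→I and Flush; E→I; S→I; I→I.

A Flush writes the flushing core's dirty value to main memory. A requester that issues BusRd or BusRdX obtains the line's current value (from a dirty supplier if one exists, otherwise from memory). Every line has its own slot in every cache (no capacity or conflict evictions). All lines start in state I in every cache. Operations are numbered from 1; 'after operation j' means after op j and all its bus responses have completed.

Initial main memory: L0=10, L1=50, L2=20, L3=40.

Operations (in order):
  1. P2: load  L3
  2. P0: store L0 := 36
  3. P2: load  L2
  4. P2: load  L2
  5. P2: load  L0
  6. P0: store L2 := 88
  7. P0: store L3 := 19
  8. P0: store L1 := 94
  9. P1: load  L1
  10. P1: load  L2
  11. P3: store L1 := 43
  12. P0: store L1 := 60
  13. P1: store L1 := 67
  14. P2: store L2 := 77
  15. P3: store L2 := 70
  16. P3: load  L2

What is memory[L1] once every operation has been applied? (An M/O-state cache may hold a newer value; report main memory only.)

  op1 P2: load  L3 → I/I/E/I on L3; bus BusRd; mem=40
  op2 P0: store L0 := 36 → M/I/I/I on L0; bus BusRdX; mem=10
  op3 P2: load  L2 → I/I/E/I on L2; bus BusRd; mem=20
  op4 P2: load  L2 → I/I/E/I on L2; bus (none); mem=20
  op5 P2: load  L0 → O/I/S/I on L0; bus BusRd; mem=10
  op6 P0: store L2 := 88 → M/I/I/I on L2; bus BusRdX; mem=20
  op7 P0: store L3 := 19 → M/I/I/I on L3; bus BusRdX; mem=40
  op8 P0: store L1 := 94 → M/I/I/I on L1; bus BusRdX; mem=50
  op9 P1: load  L1 → O/S/I/I on L1; bus BusRd; mem=50
  op10 P1: load  L2 → O/S/I/I on L2; bus BusRd; mem=20
  op11 P3: store L1 := 43 → I/I/I/M on L1; bus BusRdX Flush; mem=94
  op12 P0: store L1 := 60 → M/I/I/I on L1; bus BusRdX Flush; mem=43
  op13 P1: store L1 := 67 → I/M/I/I on L1; bus BusRdX Flush; mem=60
  op14 P2: store L2 := 77 → I/I/M/I on L2; bus BusRdX Flush; mem=88
  op15 P3: store L2 := 70 → I/I/I/M on L2; bus BusRdX Flush; mem=77
  op16 P3: load  L2 → I/I/I/M on L2; bus (none); mem=77

memory[L1] = 60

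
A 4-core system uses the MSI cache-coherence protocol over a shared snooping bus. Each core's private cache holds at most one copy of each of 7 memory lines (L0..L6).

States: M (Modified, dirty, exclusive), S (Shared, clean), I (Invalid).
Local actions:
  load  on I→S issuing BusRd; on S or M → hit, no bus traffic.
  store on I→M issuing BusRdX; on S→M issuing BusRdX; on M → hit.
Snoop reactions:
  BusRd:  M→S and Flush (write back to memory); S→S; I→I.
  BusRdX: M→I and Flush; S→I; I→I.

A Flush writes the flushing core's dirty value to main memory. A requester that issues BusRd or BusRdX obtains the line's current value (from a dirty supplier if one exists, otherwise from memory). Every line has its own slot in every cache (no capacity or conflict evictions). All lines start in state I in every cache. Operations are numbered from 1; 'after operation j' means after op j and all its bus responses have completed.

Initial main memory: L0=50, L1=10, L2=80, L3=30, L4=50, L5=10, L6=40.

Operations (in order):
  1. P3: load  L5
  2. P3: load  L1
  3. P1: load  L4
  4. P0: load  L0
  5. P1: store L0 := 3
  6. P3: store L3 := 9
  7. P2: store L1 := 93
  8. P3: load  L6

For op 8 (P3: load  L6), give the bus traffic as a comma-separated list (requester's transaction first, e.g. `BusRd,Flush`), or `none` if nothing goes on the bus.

step 1: P3: load  L5  ⟶  IIIS  (L5)  txn=BusRd  M[L5]=10
step 2: P3: load  L1  ⟶  IIIS  (L1)  txn=BusRd  M[L1]=10
step 3: P1: load  L4  ⟶  ISII  (L4)  txn=BusRd  M[L4]=50
step 4: P0: load  L0  ⟶  SIII  (L0)  txn=BusRd  M[L0]=50
step 5: P1: store L0 := 3  ⟶  IMII  (L0)  txn=BusRdX  M[L0]=50
step 6: P3: store L3 := 9  ⟶  IIIM  (L3)  txn=BusRdX  M[L3]=30
step 7: P2: store L1 := 93  ⟶  IIMI  (L1)  txn=BusRdX  M[L1]=10
step 8: P3: load  L6  ⟶  IIIS  (L6)  txn=BusRd  M[L6]=40

bus = BusRd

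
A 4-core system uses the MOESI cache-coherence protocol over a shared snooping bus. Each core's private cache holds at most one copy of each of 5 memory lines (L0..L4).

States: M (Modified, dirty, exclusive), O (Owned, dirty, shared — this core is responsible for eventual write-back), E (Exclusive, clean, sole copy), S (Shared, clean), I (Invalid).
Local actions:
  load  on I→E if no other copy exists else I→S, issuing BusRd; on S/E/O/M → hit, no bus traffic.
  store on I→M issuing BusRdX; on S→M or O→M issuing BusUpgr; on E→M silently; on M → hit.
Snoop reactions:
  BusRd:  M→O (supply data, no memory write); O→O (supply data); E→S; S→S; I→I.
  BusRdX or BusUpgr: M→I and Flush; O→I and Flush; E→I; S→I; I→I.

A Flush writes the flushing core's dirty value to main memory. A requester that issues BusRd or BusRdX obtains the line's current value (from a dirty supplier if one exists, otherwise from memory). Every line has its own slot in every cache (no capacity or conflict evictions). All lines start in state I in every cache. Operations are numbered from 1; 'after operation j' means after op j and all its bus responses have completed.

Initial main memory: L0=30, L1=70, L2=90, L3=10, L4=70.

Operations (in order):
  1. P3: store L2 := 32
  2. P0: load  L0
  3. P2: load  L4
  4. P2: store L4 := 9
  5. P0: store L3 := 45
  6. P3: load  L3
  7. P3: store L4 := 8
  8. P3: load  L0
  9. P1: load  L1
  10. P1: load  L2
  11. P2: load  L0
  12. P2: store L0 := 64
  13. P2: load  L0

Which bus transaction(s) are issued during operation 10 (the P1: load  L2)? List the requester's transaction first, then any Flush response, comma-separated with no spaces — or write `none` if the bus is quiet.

  op1 P3: store L2 := 32 → I/I/I/M on L2; bus BusRdX; mem=90
  op2 P0: load  L0 → E/I/I/I on L0; bus BusRd; mem=30
  op3 P2: load  L4 → I/I/E/I on L4; bus BusRd; mem=70
  op4 P2: store L4 := 9 → I/I/M/I on L4; bus (none); mem=70
  op5 P0: store L3 := 45 → M/I/I/I on L3; bus BusRdX; mem=10
  op6 P3: load  L3 → O/I/I/S on L3; bus BusRd; mem=10
  op7 P3: store L4 := 8 → I/I/I/M on L4; bus BusRdX Flush; mem=9
  op8 P3: load  L0 → S/I/I/S on L0; bus BusRd; mem=30
  op9 P1: load  L1 → I/E/I/I on L1; bus BusRd; mem=70
  op10 P1: load  L2 → I/S/I/O on L2; bus BusRd; mem=90
  op11 P2: load  L0 → S/I/S/S on L0; bus BusRd; mem=30
  op12 P2: store L0 := 64 → I/I/M/I on L0; bus BusUpgr; mem=30
  op13 P2: load  L0 → I/I/M/I on L0; bus (none); mem=30

bus = BusRd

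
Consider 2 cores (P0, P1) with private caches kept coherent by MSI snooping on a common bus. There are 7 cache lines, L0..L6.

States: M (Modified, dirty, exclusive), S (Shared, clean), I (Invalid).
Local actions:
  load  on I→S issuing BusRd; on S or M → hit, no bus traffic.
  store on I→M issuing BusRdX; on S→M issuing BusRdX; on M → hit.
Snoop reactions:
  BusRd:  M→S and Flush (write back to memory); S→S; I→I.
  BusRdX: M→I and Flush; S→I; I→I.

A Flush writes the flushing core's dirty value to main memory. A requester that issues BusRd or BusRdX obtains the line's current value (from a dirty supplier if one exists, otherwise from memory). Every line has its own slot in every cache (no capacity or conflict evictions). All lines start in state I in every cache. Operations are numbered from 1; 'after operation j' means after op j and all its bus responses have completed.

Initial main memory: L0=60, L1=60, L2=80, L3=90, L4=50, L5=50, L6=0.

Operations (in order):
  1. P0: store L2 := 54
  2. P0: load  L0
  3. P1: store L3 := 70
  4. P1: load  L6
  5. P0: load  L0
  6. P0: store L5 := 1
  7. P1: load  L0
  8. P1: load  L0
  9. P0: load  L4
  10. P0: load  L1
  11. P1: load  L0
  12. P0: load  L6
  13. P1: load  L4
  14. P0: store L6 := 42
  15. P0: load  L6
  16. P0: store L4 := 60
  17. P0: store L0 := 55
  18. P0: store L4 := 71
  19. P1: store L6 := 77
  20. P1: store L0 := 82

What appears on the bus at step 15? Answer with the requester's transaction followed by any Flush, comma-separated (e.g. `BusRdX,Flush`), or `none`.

1. P0: store L2 := 54  bus=[BusRdX]  L2: P0=M P1=I  mem[L2]=80
2. P0: load  L0  bus=[BusRd]  L0: P0=S P1=I  mem[L0]=60
3. P1: store L3 := 70  bus=[BusRdX]  L3: P0=I P1=M  mem[L3]=90
4. P1: load  L6  bus=[BusRd]  L6: P0=I P1=S  mem[L6]=0
5. P0: load  L0  bus=[-]  L0: P0=S P1=I  mem[L0]=60
6. P0: store L5 := 1  bus=[BusRdX]  L5: P0=M P1=I  mem[L5]=50
7. P1: load  L0  bus=[BusRd]  L0: P0=S P1=S  mem[L0]=60
8. P1: load  L0  bus=[-]  L0: P0=S P1=S  mem[L0]=60
9. P0: load  L4  bus=[BusRd]  L4: P0=S P1=I  mem[L4]=50
10. P0: load  L1  bus=[BusRd]  L1: P0=S P1=I  mem[L1]=60
11. P1: load  L0  bus=[-]  L0: P0=S P1=S  mem[L0]=60
12. P0: load  L6  bus=[BusRd]  L6: P0=S P1=S  mem[L6]=0
13. P1: load  L4  bus=[BusRd]  L4: P0=S P1=S  mem[L4]=50
14. P0: store L6 := 42  bus=[BusRdX]  L6: P0=M P1=I  mem[L6]=0
15. P0: load  L6  bus=[-]  L6: P0=M P1=I  mem[L6]=0
16. P0: store L4 := 60  bus=[BusRdX]  L4: P0=M P1=I  mem[L4]=50
17. P0: store L0 := 55  bus=[BusRdX]  L0: P0=M P1=I  mem[L0]=60
18. P0: store L4 := 71  bus=[-]  L4: P0=M P1=I  mem[L4]=50
19. P1: store L6 := 77  bus=[BusRdX,Flush]  L6: P0=I P1=M  mem[L6]=42
20. P1: store L0 := 82  bus=[BusRdX,Flush]  L0: P0=I P1=M  mem[L0]=55

bus = none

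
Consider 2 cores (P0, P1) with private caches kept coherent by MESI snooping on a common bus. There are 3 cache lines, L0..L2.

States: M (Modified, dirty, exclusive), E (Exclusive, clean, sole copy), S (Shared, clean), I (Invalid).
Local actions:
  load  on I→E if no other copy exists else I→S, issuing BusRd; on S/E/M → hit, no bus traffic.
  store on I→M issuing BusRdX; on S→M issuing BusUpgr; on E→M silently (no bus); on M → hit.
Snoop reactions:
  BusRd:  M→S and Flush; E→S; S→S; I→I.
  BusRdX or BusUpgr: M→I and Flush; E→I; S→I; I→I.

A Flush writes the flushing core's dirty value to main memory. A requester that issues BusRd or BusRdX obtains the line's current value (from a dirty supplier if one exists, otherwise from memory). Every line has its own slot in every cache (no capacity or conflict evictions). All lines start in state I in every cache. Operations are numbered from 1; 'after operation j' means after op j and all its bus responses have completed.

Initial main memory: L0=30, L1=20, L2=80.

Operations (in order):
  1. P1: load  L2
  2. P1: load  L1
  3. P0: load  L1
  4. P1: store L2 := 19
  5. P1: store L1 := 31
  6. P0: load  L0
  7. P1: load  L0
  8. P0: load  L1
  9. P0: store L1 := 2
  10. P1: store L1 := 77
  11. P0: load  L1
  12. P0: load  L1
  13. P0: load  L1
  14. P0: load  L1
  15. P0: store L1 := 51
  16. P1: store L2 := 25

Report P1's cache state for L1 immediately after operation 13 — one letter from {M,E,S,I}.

[1] P1: load  L2 | P0:I, P1:E(80) | bus: BusRd
[2] P1: load  L1 | P0:I, P1:E(20) | bus: BusRd
[3] P0: load  L1 | P0:S(20), P1:S(20) | bus: BusRd
[4] P1: store L2 := 19 | P0:I, P1:M(19) | bus: none
[5] P1: store L1 := 31 | P0:I, P1:M(31) | bus: BusUpgr
[6] P0: load  L0 | P0:E(30), P1:I | bus: BusRd
[7] P1: load  L0 | P0:S(30), P1:S(30) | bus: BusRd
[8] P0: load  L1 | P0:S(31), P1:S(31) | bus: BusRd,Flush
[9] P0: store L1 := 2 | P0:M(2), P1:I | bus: BusUpgr
[10] P1: store L1 := 77 | P0:I, P1:M(77) | bus: BusRdX,Flush
[11] P0: load  L1 | P0:S(77), P1:S(77) | bus: BusRd,Flush
[12] P0: load  L1 | P0:S(77), P1:S(77) | bus: none
[13] P0: load  L1 | P0:S(77), P1:S(77) | bus: none
[14] P0: load  L1 | P0:S(77), P1:S(77) | bus: none
[15] P0: store L1 := 51 | P0:M(51), P1:I | bus: BusUpgr
[16] P1: store L2 := 25 | P0:I, P1:M(25) | bus: none

state = S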